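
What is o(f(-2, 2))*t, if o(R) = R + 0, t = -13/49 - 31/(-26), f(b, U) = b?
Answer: -1181/637 ≈ -1.8540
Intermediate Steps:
t = 1181/1274 (t = -13*1/49 - 31*(-1/26) = -13/49 + 31/26 = 1181/1274 ≈ 0.92700)
o(R) = R
o(f(-2, 2))*t = -2*1181/1274 = -1181/637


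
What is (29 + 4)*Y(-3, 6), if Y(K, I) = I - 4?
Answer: 66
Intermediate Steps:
Y(K, I) = -4 + I
(29 + 4)*Y(-3, 6) = (29 + 4)*(-4 + 6) = 33*2 = 66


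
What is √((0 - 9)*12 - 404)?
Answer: 16*I*√2 ≈ 22.627*I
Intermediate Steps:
√((0 - 9)*12 - 404) = √(-9*12 - 404) = √(-108 - 404) = √(-512) = 16*I*√2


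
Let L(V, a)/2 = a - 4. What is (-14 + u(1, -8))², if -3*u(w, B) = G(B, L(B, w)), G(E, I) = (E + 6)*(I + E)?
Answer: 4900/9 ≈ 544.44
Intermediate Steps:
L(V, a) = -8 + 2*a (L(V, a) = 2*(a - 4) = 2*(-4 + a) = -8 + 2*a)
G(E, I) = (6 + E)*(E + I)
u(w, B) = 16 - 4*w - 2*B - B²/3 - B*(-8 + 2*w)/3 (u(w, B) = -(B² + 6*B + 6*(-8 + 2*w) + B*(-8 + 2*w))/3 = -(B² + 6*B + (-48 + 12*w) + B*(-8 + 2*w))/3 = -(-48 + B² + 6*B + 12*w + B*(-8 + 2*w))/3 = 16 - 4*w - 2*B - B²/3 - B*(-8 + 2*w)/3)
(-14 + u(1, -8))² = (-14 + (16 - 4*1 - ⅓*(-8)² + (⅔)*(-8) - ⅔*(-8)*1))² = (-14 + (16 - 4 - ⅓*64 - 16/3 + 16/3))² = (-14 + (16 - 4 - 64/3 - 16/3 + 16/3))² = (-14 - 28/3)² = (-70/3)² = 4900/9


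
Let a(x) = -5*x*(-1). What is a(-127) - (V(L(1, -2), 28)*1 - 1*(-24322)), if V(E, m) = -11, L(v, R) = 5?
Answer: -24946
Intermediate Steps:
a(x) = 5*x
a(-127) - (V(L(1, -2), 28)*1 - 1*(-24322)) = 5*(-127) - (-11*1 - 1*(-24322)) = -635 - (-11 + 24322) = -635 - 1*24311 = -635 - 24311 = -24946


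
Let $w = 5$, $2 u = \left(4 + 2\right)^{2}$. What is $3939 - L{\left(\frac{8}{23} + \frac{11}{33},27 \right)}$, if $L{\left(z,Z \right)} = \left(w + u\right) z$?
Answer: $\frac{11770}{3} \approx 3923.3$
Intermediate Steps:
$u = 18$ ($u = \frac{\left(4 + 2\right)^{2}}{2} = \frac{6^{2}}{2} = \frac{1}{2} \cdot 36 = 18$)
$L{\left(z,Z \right)} = 23 z$ ($L{\left(z,Z \right)} = \left(5 + 18\right) z = 23 z$)
$3939 - L{\left(\frac{8}{23} + \frac{11}{33},27 \right)} = 3939 - 23 \left(\frac{8}{23} + \frac{11}{33}\right) = 3939 - 23 \left(8 \cdot \frac{1}{23} + 11 \cdot \frac{1}{33}\right) = 3939 - 23 \left(\frac{8}{23} + \frac{1}{3}\right) = 3939 - 23 \cdot \frac{47}{69} = 3939 - \frac{47}{3} = \frac{11770}{3}$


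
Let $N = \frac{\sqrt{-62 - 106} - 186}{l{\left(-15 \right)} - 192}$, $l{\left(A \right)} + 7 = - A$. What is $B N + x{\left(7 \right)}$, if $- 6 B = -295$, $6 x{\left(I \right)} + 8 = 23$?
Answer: $\frac{9605}{184} - \frac{295 i \sqrt{42}}{552} \approx 52.201 - 3.4634 i$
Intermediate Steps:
$x{\left(I \right)} = \frac{5}{2}$ ($x{\left(I \right)} = - \frac{4}{3} + \frac{1}{6} \cdot 23 = - \frac{4}{3} + \frac{23}{6} = \frac{5}{2}$)
$B = \frac{295}{6}$ ($B = \left(- \frac{1}{6}\right) \left(-295\right) = \frac{295}{6} \approx 49.167$)
$l{\left(A \right)} = -7 - A$
$N = \frac{93}{92} - \frac{i \sqrt{42}}{92}$ ($N = \frac{\sqrt{-62 - 106} - 186}{\left(-7 - -15\right) - 192} = \frac{\sqrt{-168} - 186}{\left(-7 + 15\right) - 192} = \frac{2 i \sqrt{42} - 186}{8 - 192} = \frac{-186 + 2 i \sqrt{42}}{-184} = \left(-186 + 2 i \sqrt{42}\right) \left(- \frac{1}{184}\right) = \frac{93}{92} - \frac{i \sqrt{42}}{92} \approx 1.0109 - 0.070443 i$)
$B N + x{\left(7 \right)} = \frac{295 \left(\frac{93}{92} - \frac{i \sqrt{42}}{92}\right)}{6} + \frac{5}{2} = \left(\frac{9145}{184} - \frac{295 i \sqrt{42}}{552}\right) + \frac{5}{2} = \frac{9605}{184} - \frac{295 i \sqrt{42}}{552}$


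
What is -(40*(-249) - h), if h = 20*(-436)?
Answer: 1240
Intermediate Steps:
h = -8720
-(40*(-249) - h) = -(40*(-249) - 1*(-8720)) = -(-9960 + 8720) = -1*(-1240) = 1240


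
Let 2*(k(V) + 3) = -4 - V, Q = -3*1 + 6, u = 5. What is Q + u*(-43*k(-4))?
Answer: 648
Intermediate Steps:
Q = 3 (Q = -3 + 6 = 3)
k(V) = -5 - V/2 (k(V) = -3 + (-4 - V)/2 = -3 + (-2 - V/2) = -5 - V/2)
Q + u*(-43*k(-4)) = 3 + 5*(-43*(-5 - ½*(-4))) = 3 + 5*(-43*(-5 + 2)) = 3 + 5*(-43*(-3)) = 3 + 5*129 = 3 + 645 = 648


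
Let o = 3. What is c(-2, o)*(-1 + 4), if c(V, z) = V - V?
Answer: 0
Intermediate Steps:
c(V, z) = 0
c(-2, o)*(-1 + 4) = 0*(-1 + 4) = 0*3 = 0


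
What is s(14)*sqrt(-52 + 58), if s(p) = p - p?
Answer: 0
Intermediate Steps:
s(p) = 0
s(14)*sqrt(-52 + 58) = 0*sqrt(-52 + 58) = 0*sqrt(6) = 0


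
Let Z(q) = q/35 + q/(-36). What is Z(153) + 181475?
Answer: 25406517/140 ≈ 1.8148e+5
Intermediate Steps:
Z(q) = q/1260 (Z(q) = q*(1/35) + q*(-1/36) = q/35 - q/36 = q/1260)
Z(153) + 181475 = (1/1260)*153 + 181475 = 17/140 + 181475 = 25406517/140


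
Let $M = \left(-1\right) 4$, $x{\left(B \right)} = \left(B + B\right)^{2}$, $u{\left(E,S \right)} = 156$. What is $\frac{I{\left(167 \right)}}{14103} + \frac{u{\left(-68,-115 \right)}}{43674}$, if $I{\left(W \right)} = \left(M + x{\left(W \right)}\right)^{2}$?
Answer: $\frac{10064308342566}{11406193} \approx 8.8236 \cdot 10^{5}$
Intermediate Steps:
$x{\left(B \right)} = 4 B^{2}$ ($x{\left(B \right)} = \left(2 B\right)^{2} = 4 B^{2}$)
$M = -4$
$I{\left(W \right)} = \left(-4 + 4 W^{2}\right)^{2}$
$\frac{I{\left(167 \right)}}{14103} + \frac{u{\left(-68,-115 \right)}}{43674} = \frac{16 \left(-1 + 167^{2}\right)^{2}}{14103} + \frac{156}{43674} = 16 \left(-1 + 27889\right)^{2} \cdot \frac{1}{14103} + 156 \cdot \frac{1}{43674} = 16 \cdot 27888^{2} \cdot \frac{1}{14103} + \frac{26}{7279} = 16 \cdot 777740544 \cdot \frac{1}{14103} + \frac{26}{7279} = 12443848704 \cdot \frac{1}{14103} + \frac{26}{7279} = \frac{1382649856}{1567} + \frac{26}{7279} = \frac{10064308342566}{11406193}$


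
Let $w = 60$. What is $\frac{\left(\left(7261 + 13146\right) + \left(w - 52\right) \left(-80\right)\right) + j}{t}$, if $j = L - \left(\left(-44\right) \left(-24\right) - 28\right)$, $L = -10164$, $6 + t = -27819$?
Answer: $- \frac{49}{159} \approx -0.30818$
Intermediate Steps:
$t = -27825$ ($t = -6 - 27819 = -27825$)
$j = -11192$ ($j = -10164 - \left(\left(-44\right) \left(-24\right) - 28\right) = -10164 - \left(1056 - 28\right) = -10164 - 1028 = -11192$)
$\frac{\left(\left(7261 + 13146\right) + \left(w - 52\right) \left(-80\right)\right) + j}{t} = \frac{\left(\left(7261 + 13146\right) + \left(60 - 52\right) \left(-80\right)\right) - 11192}{-27825} = \left(\left(20407 + 8 \left(-80\right)\right) - 11192\right) \left(- \frac{1}{27825}\right) = \left(\left(20407 - 640\right) - 11192\right) \left(- \frac{1}{27825}\right) = \left(19767 - 11192\right) \left(- \frac{1}{27825}\right) = 8575 \left(- \frac{1}{27825}\right) = - \frac{49}{159}$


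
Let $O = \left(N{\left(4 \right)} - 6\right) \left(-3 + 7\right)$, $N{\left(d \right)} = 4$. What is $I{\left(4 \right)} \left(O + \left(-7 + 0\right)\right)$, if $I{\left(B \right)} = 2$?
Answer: $-30$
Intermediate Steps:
$O = -8$ ($O = \left(4 - 6\right) \left(-3 + 7\right) = \left(-2\right) 4 = -8$)
$I{\left(4 \right)} \left(O + \left(-7 + 0\right)\right) = 2 \left(-8 + \left(-7 + 0\right)\right) = 2 \left(-8 - 7\right) = 2 \left(-15\right) = -30$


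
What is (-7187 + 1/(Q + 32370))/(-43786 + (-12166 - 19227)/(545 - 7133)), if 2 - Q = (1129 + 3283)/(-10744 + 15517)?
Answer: 5996391331437/36528373186030 ≈ 0.16416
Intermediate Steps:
Q = 5134/4773 (Q = 2 - (1129 + 3283)/(-10744 + 15517) = 2 - 4412/4773 = 5134/4773 ≈ 1.0756)
(-7187 + 1/(Q + 32370))/(-43786 + (-12166 - 19227)/(545 - 7133)) = (-7187 + 1/(5134/4773 + 32370))/(-43786 + (-12166 - 19227)/(545 - 7133)) = (-7187 + 1/(154507144/4773))/(-43786 - 31393/(-6588)) = (-7187 + 4773/154507144)/(-43786 - 31393*(-1/6588)) = -1110442839155/(154507144*(-43786 + 31393/6588)) = -1110442839155/(154507144*(-288430775/6588)) = -1110442839155/154507144*(-6588/288430775) = 5996391331437/36528373186030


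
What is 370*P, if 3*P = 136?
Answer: 50320/3 ≈ 16773.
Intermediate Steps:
P = 136/3 (P = (1/3)*136 = 136/3 ≈ 45.333)
370*P = 370*(136/3) = 50320/3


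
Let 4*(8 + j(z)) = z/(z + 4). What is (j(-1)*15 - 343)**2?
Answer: 3448449/16 ≈ 2.1553e+5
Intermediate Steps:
j(z) = -8 + z/(4*(4 + z)) (j(z) = -8 + (z/(z + 4))/4 = -8 + (z/(4 + z))/4 = -8 + z/(4*(4 + z)))
(j(-1)*15 - 343)**2 = (((-128 - 31*(-1))/(4*(4 - 1)))*15 - 343)**2 = (((1/4)*(-128 + 31)/3)*15 - 343)**2 = (((1/4)*(1/3)*(-97))*15 - 343)**2 = (-97/12*15 - 343)**2 = (-485/4 - 343)**2 = (-1857/4)**2 = 3448449/16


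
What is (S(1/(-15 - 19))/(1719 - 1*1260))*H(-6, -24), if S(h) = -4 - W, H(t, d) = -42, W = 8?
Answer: 56/51 ≈ 1.0980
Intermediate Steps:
S(h) = -12 (S(h) = -4 - 1*8 = -4 - 8 = -12)
(S(1/(-15 - 19))/(1719 - 1*1260))*H(-6, -24) = -12/(1719 - 1*1260)*(-42) = -12/(1719 - 1260)*(-42) = -12/459*(-42) = -12*1/459*(-42) = -4/153*(-42) = 56/51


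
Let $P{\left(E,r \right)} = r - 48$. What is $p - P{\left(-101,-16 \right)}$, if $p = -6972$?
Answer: $-6908$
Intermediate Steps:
$P{\left(E,r \right)} = -48 + r$ ($P{\left(E,r \right)} = r - 48 = -48 + r$)
$p - P{\left(-101,-16 \right)} = -6972 - \left(-48 - 16\right) = -6972 - -64 = -6972 + 64 = -6908$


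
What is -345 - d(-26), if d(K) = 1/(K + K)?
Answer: -17939/52 ≈ -344.98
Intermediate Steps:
d(K) = 1/(2*K)
-345 - d(-26) = -345 - 1/(2*(-26)) = -345 - (-1)/(2*26) = -345 - 1*(-1/52) = -345 + 1/52 = -17939/52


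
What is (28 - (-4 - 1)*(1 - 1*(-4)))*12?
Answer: 636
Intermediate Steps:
(28 - (-4 - 1)*(1 - 1*(-4)))*12 = (28 - (-5)*(1 + 4))*12 = (28 - (-5)*5)*12 = (28 - 1*(-25))*12 = (28 + 25)*12 = 53*12 = 636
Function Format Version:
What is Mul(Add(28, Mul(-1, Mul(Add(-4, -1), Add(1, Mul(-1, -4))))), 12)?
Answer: 636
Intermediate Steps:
Mul(Add(28, Mul(-1, Mul(Add(-4, -1), Add(1, Mul(-1, -4))))), 12) = Mul(Add(28, Mul(-1, Mul(-5, Add(1, 4)))), 12) = Mul(Add(28, Mul(-1, Mul(-5, 5))), 12) = Mul(Add(28, Mul(-1, -25)), 12) = Mul(Add(28, 25), 12) = Mul(53, 12) = 636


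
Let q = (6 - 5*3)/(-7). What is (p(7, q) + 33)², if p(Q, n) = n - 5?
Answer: 42025/49 ≈ 857.65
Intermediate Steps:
q = 9/7 (q = (6 - 15)*(-⅐) = -9*(-⅐) = 9/7 ≈ 1.2857)
p(Q, n) = -5 + n
(p(7, q) + 33)² = ((-5 + 9/7) + 33)² = (-26/7 + 33)² = (205/7)² = 42025/49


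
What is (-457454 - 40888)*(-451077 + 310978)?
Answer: 69817215858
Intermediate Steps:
(-457454 - 40888)*(-451077 + 310978) = -498342*(-140099) = 69817215858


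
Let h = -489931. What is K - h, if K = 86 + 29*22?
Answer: 490655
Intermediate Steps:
K = 724 (K = 86 + 638 = 724)
K - h = 724 - 1*(-489931) = 724 + 489931 = 490655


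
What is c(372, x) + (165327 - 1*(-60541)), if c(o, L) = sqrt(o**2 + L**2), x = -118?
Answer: 225868 + 2*sqrt(38077) ≈ 2.2626e+5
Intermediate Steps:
c(o, L) = sqrt(L**2 + o**2)
c(372, x) + (165327 - 1*(-60541)) = sqrt((-118)**2 + 372**2) + (165327 - 1*(-60541)) = sqrt(13924 + 138384) + (165327 + 60541) = sqrt(152308) + 225868 = 2*sqrt(38077) + 225868 = 225868 + 2*sqrt(38077)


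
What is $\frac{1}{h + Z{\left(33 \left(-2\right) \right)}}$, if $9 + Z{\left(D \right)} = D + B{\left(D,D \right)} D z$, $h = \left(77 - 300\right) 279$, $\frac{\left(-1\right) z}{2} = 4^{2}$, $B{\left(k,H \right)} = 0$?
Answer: $- \frac{1}{62292} \approx -1.6053 \cdot 10^{-5}$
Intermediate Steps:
$z = -32$ ($z = - 2 \cdot 4^{2} = \left(-2\right) 16 = -32$)
$h = -62217$ ($h = \left(-223\right) 279 = -62217$)
$Z{\left(D \right)} = -9 + D$ ($Z{\left(D \right)} = -9 + \left(D + 0 D \left(-32\right)\right) = -9 + \left(D + 0 \left(-32\right)\right) = -9 + \left(D + 0\right) = -9 + D$)
$\frac{1}{h + Z{\left(33 \left(-2\right) \right)}} = \frac{1}{-62217 + \left(-9 + 33 \left(-2\right)\right)} = \frac{1}{-62217 - 75} = \frac{1}{-62292} = - \frac{1}{62292}$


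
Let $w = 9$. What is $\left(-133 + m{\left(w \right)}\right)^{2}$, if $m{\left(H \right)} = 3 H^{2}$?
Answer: $12100$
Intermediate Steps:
$\left(-133 + m{\left(w \right)}\right)^{2} = \left(-133 + 3 \cdot 9^{2}\right)^{2} = \left(-133 + 3 \cdot 81\right)^{2} = \left(-133 + 243\right)^{2} = 110^{2} = 12100$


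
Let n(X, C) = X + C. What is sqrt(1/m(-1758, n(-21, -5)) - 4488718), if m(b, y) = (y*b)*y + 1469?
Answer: I*sqrt(6323814499237254617)/1186939 ≈ 2118.7*I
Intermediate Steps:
n(X, C) = C + X
m(b, y) = 1469 + b*y**2 (m(b, y) = (b*y)*y + 1469 = b*y**2 + 1469 = 1469 + b*y**2)
sqrt(1/m(-1758, n(-21, -5)) - 4488718) = sqrt(1/(1469 - 1758*(-5 - 21)**2) - 4488718) = sqrt(1/(1469 - 1758*(-26)**2) - 4488718) = sqrt(1/(1469 - 1758*676) - 4488718) = sqrt(1/(1469 - 1188408) - 4488718) = sqrt(1/(-1186939) - 4488718) = sqrt(-1/1186939 - 4488718) = sqrt(-5327834454203/1186939) = I*sqrt(6323814499237254617)/1186939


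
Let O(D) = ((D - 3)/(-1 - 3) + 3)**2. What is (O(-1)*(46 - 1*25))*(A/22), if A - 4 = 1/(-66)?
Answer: 7364/121 ≈ 60.859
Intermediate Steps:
A = 263/66 (A = 4 + 1/(-66) = 4 - 1/66 = 263/66 ≈ 3.9848)
O(D) = (15/4 - D/4)**2 (O(D) = ((-3 + D)/(-4) + 3)**2 = ((-3 + D)*(-1/4) + 3)**2 = ((3/4 - D/4) + 3)**2 = (15/4 - D/4)**2)
(O(-1)*(46 - 1*25))*(A/22) = (((-15 - 1)**2/16)*(46 - 1*25))*((263/66)/22) = (((1/16)*(-16)**2)*(46 - 25))*((263/66)*(1/22)) = (((1/16)*256)*21)*(263/1452) = (16*21)*(263/1452) = 336*(263/1452) = 7364/121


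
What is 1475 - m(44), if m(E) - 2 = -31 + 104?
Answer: 1400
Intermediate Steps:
m(E) = 75 (m(E) = 2 + (-31 + 104) = 2 + 73 = 75)
1475 - m(44) = 1475 - 1*75 = 1475 - 75 = 1400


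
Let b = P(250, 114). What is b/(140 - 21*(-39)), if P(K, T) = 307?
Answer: 307/959 ≈ 0.32013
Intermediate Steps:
b = 307
b/(140 - 21*(-39)) = 307/(140 - 21*(-39)) = 307/(140 + 819) = 307/959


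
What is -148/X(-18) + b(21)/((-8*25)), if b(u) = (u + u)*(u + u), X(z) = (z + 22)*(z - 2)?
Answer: -697/100 ≈ -6.9700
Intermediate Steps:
X(z) = (-2 + z)*(22 + z) (X(z) = (22 + z)*(-2 + z) = (-2 + z)*(22 + z))
b(u) = 4*u**2 (b(u) = (2*u)*(2*u) = 4*u**2)
-148/X(-18) + b(21)/((-8*25)) = -148/(-44 + (-18)**2 + 20*(-18)) + (4*21**2)/((-8*25)) = -148/(-44 + 324 - 360) + (4*441)/(-200) = -148/(-80) + 1764*(-1/200) = -148*(-1/80) - 441/50 = 37/20 - 441/50 = -697/100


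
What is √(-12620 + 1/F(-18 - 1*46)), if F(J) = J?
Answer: I*√807681/8 ≈ 112.34*I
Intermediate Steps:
√(-12620 + 1/F(-18 - 1*46)) = √(-12620 + 1/(-18 - 1*46)) = √(-12620 + 1/(-18 - 46)) = √(-12620 + 1/(-64)) = √(-12620 - 1/64) = √(-807681/64) = I*√807681/8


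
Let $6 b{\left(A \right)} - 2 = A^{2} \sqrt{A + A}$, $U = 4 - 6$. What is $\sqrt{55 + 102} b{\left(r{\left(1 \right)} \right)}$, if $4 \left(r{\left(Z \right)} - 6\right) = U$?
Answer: $\frac{\sqrt{157} \left(8 + 121 \sqrt{11}\right)}{24} \approx 213.69$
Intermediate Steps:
$U = -2$ ($U = 4 - 6 = -2$)
$r{\left(Z \right)} = \frac{11}{2}$ ($r{\left(Z \right)} = 6 + \frac{1}{4} \left(-2\right) = 6 - \frac{1}{2} = \frac{11}{2}$)
$b{\left(A \right)} = \frac{1}{3} + \frac{\sqrt{2} A^{\frac{5}{2}}}{6}$ ($b{\left(A \right)} = \frac{1}{3} + \frac{A^{2} \sqrt{A + A}}{6} = \frac{1}{3} + \frac{A^{2} \sqrt{2 A}}{6} = \frac{1}{3} + \frac{A^{2} \sqrt{2} \sqrt{A}}{6} = \frac{1}{3} + \frac{\sqrt{2} A^{\frac{5}{2}}}{6}$)
$\sqrt{55 + 102} b{\left(r{\left(1 \right)} \right)} = \sqrt{55 + 102} \left(\frac{1}{3} + \frac{\sqrt{2} \left(\frac{11}{2}\right)^{\frac{5}{2}}}{6}\right) = \sqrt{157} \left(\frac{1}{3} + \frac{\sqrt{2} \frac{121 \sqrt{22}}{8}}{6}\right) = \sqrt{157} \left(\frac{1}{3} + \frac{121 \sqrt{11}}{24}\right)$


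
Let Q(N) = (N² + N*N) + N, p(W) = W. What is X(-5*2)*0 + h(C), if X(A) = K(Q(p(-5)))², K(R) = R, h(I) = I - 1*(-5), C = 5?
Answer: 10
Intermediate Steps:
h(I) = 5 + I (h(I) = I + 5 = 5 + I)
Q(N) = N + 2*N² (Q(N) = (N² + N²) + N = 2*N² + N = N + 2*N²)
X(A) = 2025 (X(A) = (-5*(1 + 2*(-5)))² = (-5*(1 - 10))² = (-5*(-9))² = 45² = 2025)
X(-5*2)*0 + h(C) = 2025*0 + (5 + 5) = 0 + 10 = 10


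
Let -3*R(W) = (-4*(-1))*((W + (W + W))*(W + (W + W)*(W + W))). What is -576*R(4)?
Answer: 626688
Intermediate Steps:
R(W) = -4*W*(W + 4*W**2) (R(W) = -(-4*(-1))*(W + (W + W))*(W + (W + W)*(W + W))/3 = -4*(W + 2*W)*(W + (2*W)*(2*W))/3 = -4*(3*W)*(W + 4*W**2)/3 = -4*3*W*(W + 4*W**2)/3 = -4*W*(W + 4*W**2))
-576*R(4) = -576*4**2*(-4 - 16*4) = -9216*(-4 - 64) = -9216*(-68) = -576*(-1088) = 626688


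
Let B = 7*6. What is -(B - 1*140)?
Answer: 98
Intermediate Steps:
B = 42
-(B - 1*140) = -(42 - 1*140) = -(42 - 140) = -1*(-98) = 98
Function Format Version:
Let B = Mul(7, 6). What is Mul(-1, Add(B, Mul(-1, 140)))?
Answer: 98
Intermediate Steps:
B = 42
Mul(-1, Add(B, Mul(-1, 140))) = Mul(-1, Add(42, Mul(-1, 140))) = Mul(-1, Add(42, -140)) = Mul(-1, -98) = 98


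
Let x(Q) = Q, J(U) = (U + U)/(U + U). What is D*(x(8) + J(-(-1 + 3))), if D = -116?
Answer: -1044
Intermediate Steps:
J(U) = 1 (J(U) = (2*U)/((2*U)) = (2*U)*(1/(2*U)) = 1)
D*(x(8) + J(-(-1 + 3))) = -116*(8 + 1) = -116*9 = -1044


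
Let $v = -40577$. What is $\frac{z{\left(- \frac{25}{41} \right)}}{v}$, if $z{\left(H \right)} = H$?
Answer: $\frac{25}{1663657} \approx 1.5027 \cdot 10^{-5}$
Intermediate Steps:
$\frac{z{\left(- \frac{25}{41} \right)}}{v} = \frac{\left(-25\right) \frac{1}{41}}{-40577} = \left(-25\right) \frac{1}{41} \left(- \frac{1}{40577}\right) = \left(- \frac{25}{41}\right) \left(- \frac{1}{40577}\right) = \frac{25}{1663657}$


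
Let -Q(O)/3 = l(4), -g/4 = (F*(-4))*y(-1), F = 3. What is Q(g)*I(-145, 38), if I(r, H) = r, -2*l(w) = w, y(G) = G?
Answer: -870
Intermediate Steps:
l(w) = -w/2
g = -48 (g = -4*3*(-4)*(-1) = -(-48)*(-1) = -4*12 = -48)
Q(O) = 6 (Q(O) = -(-3)*4/2 = -3*(-2) = 6)
Q(g)*I(-145, 38) = 6*(-145) = -870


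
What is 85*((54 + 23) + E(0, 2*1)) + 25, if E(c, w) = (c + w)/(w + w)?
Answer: 13225/2 ≈ 6612.5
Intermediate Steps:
E(c, w) = (c + w)/(2*w) (E(c, w) = (c + w)/((2*w)) = (c + w)*(1/(2*w)) = (c + w)/(2*w))
85*((54 + 23) + E(0, 2*1)) + 25 = 85*((54 + 23) + (0 + 2*1)/(2*((2*1)))) + 25 = 85*(77 + (½)*(0 + 2)/2) + 25 = 85*(77 + (½)*(½)*2) + 25 = 85*(77 + ½) + 25 = 85*(155/2) + 25 = 13175/2 + 25 = 13225/2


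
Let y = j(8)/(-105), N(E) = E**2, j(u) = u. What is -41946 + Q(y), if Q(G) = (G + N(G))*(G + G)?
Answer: -48557725834/1157625 ≈ -41946.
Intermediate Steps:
y = -8/105 (y = 8/(-105) = 8*(-1/105) = -8/105 ≈ -0.076190)
Q(G) = 2*G*(G + G**2) (Q(G) = (G + G**2)*(G + G) = (G + G**2)*(2*G) = 2*G*(G + G**2))
-41946 + Q(y) = -41946 + 2*(-8/105)**2*(1 - 8/105) = -41946 + 2*(64/11025)*(97/105) = -41946 + 12416/1157625 = -48557725834/1157625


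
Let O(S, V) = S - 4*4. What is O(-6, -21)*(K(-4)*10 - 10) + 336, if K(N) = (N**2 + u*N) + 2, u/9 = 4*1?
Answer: 28276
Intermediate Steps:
u = 36 (u = 9*(4*1) = 9*4 = 36)
K(N) = 2 + N**2 + 36*N (K(N) = (N**2 + 36*N) + 2 = 2 + N**2 + 36*N)
O(S, V) = -16 + S (O(S, V) = S - 16 = -16 + S)
O(-6, -21)*(K(-4)*10 - 10) + 336 = (-16 - 6)*((2 + (-4)**2 + 36*(-4))*10 - 10) + 336 = -22*((2 + 16 - 144)*10 - 10) + 336 = -22*(-126*10 - 10) + 336 = -22*(-1260 - 10) + 336 = -22*(-1270) + 336 = 27940 + 336 = 28276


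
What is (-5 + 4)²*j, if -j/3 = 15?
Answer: -45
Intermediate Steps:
j = -45 (j = -3*15 = -45)
(-5 + 4)²*j = (-5 + 4)²*(-45) = (-1)²*(-45) = 1*(-45) = -45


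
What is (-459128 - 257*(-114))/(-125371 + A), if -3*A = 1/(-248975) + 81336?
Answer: 160525386375/56946682387 ≈ 2.8189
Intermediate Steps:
A = -20250630599/746925 (A = -(1/(-248975) + 81336)/3 = -(-1/248975 + 81336)/3 = -⅓*20250630599/248975 = -20250630599/746925 ≈ -27112.)
(-459128 - 257*(-114))/(-125371 + A) = (-459128 - 257*(-114))/(-125371 - 20250630599/746925) = (-459128 + 29298)/(-113893364774/746925) = -429830*(-746925/113893364774) = 160525386375/56946682387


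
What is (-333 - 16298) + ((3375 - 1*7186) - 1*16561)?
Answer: -37003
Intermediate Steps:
(-333 - 16298) + ((3375 - 1*7186) - 1*16561) = -16631 + ((3375 - 7186) - 16561) = -16631 + (-3811 - 16561) = -16631 - 20372 = -37003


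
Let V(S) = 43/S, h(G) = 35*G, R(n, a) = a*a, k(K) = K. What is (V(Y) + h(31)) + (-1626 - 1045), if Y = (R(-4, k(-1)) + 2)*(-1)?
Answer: -4801/3 ≈ -1600.3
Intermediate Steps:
R(n, a) = a²
Y = -3 (Y = ((-1)² + 2)*(-1) = (1 + 2)*(-1) = 3*(-1) = -3)
(V(Y) + h(31)) + (-1626 - 1045) = (43/(-3) + 35*31) + (-1626 - 1045) = (43*(-⅓) + 1085) - 2671 = (-43/3 + 1085) - 2671 = 3212/3 - 2671 = -4801/3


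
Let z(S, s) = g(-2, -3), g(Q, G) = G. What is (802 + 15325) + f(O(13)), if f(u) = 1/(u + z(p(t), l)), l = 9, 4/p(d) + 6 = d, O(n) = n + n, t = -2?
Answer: 370922/23 ≈ 16127.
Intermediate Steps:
O(n) = 2*n
p(d) = 4/(-6 + d)
z(S, s) = -3
f(u) = 1/(-3 + u) (f(u) = 1/(u - 3) = 1/(-3 + u))
(802 + 15325) + f(O(13)) = (802 + 15325) + 1/(-3 + 2*13) = 16127 + 1/(-3 + 26) = 16127 + 1/23 = 370922/23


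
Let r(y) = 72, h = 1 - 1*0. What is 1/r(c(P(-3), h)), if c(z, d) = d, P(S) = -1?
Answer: 1/72 ≈ 0.013889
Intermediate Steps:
h = 1 (h = 1 + 0 = 1)
1/r(c(P(-3), h)) = 1/72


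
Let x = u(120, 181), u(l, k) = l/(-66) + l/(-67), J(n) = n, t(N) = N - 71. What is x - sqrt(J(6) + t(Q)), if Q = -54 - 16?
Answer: -2660/737 - 3*I*sqrt(15) ≈ -3.6092 - 11.619*I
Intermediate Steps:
Q = -70
t(N) = -71 + N
u(l, k) = -133*l/4422 (u(l, k) = l*(-1/66) + l*(-1/67) = -l/66 - l/67 = -133*l/4422)
x = -2660/737 (x = -133/4422*120 = -2660/737 ≈ -3.6092)
x - sqrt(J(6) + t(Q)) = -2660/737 - sqrt(6 + (-71 - 70)) = -2660/737 - sqrt(6 - 141) = -2660/737 - sqrt(-135) = -2660/737 - 3*I*sqrt(15)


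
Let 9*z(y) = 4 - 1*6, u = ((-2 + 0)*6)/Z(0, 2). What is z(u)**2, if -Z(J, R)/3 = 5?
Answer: 4/81 ≈ 0.049383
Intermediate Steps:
Z(J, R) = -15 (Z(J, R) = -3*5 = -15)
u = 4/5 (u = ((-2 + 0)*6)/(-15) = -2*6*(-1/15) = -12*(-1/15) = 4/5 ≈ 0.80000)
z(y) = -2/9 (z(y) = (4 - 1*6)/9 = (4 - 6)/9 = (1/9)*(-2) = -2/9)
z(u)**2 = (-2/9)**2 = 4/81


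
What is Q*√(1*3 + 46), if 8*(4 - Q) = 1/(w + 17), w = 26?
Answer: 9625/344 ≈ 27.980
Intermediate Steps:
Q = 1375/344 (Q = 4 - 1/(8*(26 + 17)) = 4 - ⅛/43 = 4 - ⅛*1/43 = 4 - 1/344 = 1375/344 ≈ 3.9971)
Q*√(1*3 + 46) = 1375*√(1*3 + 46)/344 = 1375*√(3 + 46)/344 = 1375*√49/344 = (1375/344)*7 = 9625/344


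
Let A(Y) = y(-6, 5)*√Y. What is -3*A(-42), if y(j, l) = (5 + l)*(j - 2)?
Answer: 240*I*√42 ≈ 1555.4*I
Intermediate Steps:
y(j, l) = (-2 + j)*(5 + l) (y(j, l) = (5 + l)*(-2 + j) = (-2 + j)*(5 + l))
A(Y) = -80*√Y (A(Y) = (-10 - 2*5 + 5*(-6) - 6*5)*√Y = (-10 - 10 - 30 - 30)*√Y = -80*√Y)
-3*A(-42) = -(-240)*√(-42) = -(-240)*I*√42 = 240*I*√42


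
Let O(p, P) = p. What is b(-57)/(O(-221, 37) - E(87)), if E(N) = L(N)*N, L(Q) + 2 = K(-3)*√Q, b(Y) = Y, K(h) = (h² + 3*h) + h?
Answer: -2679/5924318 - 14877*√87/5924318 ≈ -0.023875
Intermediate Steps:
K(h) = h² + 4*h
L(Q) = -2 - 3*√Q (L(Q) = -2 + (-3*(4 - 3))*√Q = -2 + (-3*1)*√Q = -2 - 3*√Q)
E(N) = N*(-2 - 3*√N) (E(N) = (-2 - 3*√N)*N = N*(-2 - 3*√N))
b(-57)/(O(-221, 37) - E(87)) = -57/(-221 - 87*(-2 - 3*√87)) = -57/(-221 - (-174 - 261*√87)) = -57/(-221 + (174 + 261*√87)) = -57/(-47 + 261*√87)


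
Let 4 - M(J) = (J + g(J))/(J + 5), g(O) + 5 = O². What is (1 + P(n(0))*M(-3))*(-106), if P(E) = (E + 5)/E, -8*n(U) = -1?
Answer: -15317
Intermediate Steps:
n(U) = ⅛ (n(U) = -⅛*(-1) = ⅛)
P(E) = (5 + E)/E
g(O) = -5 + O²
M(J) = 4 - (-5 + J + J²)/(5 + J) (M(J) = 4 - (J + (-5 + J²))/(J + 5) = 4 - (-5 + J + J²)/(5 + J))
(1 + P(n(0))*M(-3))*(-106) = (1 + ((5 + ⅛)/(⅛))*((25 - 1*(-3)² + 3*(-3))/(5 - 3)))*(-106) = (1 + (8*(41/8))*((25 - 1*9 - 9)/2))*(-106) = (1 + 41*((25 - 9 - 9)/2))*(-106) = (1 + 41*((½)*7))*(-106) = (1 + 41*(7/2))*(-106) = (1 + 287/2)*(-106) = (289/2)*(-106) = -15317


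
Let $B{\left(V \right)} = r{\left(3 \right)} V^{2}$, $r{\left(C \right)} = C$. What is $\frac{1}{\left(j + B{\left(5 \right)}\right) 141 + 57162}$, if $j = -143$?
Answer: $\frac{1}{47574} \approx 2.102 \cdot 10^{-5}$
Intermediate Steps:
$B{\left(V \right)} = 3 V^{2}$
$\frac{1}{\left(j + B{\left(5 \right)}\right) 141 + 57162} = \frac{1}{\left(-143 + 3 \cdot 5^{2}\right) 141 + 57162} = \frac{1}{\left(-143 + 3 \cdot 25\right) 141 + 57162} = \frac{1}{\left(-143 + 75\right) 141 + 57162} = \frac{1}{\left(-68\right) 141 + 57162} = \frac{1}{-9588 + 57162} = \frac{1}{47574}$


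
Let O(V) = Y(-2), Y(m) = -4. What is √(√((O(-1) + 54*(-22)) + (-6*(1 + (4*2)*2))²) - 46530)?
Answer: √(-46530 + 14*√47) ≈ 215.49*I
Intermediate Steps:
O(V) = -4
√(√((O(-1) + 54*(-22)) + (-6*(1 + (4*2)*2))²) - 46530) = √(√((-4 + 54*(-22)) + (-6*(1 + (4*2)*2))²) - 46530) = √(√((-4 - 1188) + (-6*(1 + 8*2))²) - 46530) = √(√(-1192 + (-6*(1 + 16))²) - 46530) = √(√(-1192 + (-6*17)²) - 46530) = √(√(-1192 + (-102)²) - 46530) = √(√(-1192 + 10404) - 46530) = √(√9212 - 46530) = √(14*√47 - 46530) = √(-46530 + 14*√47)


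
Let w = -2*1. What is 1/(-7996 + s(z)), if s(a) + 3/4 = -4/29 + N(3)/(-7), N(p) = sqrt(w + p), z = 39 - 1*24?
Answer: -812/6493589 ≈ -0.00012505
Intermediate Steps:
z = 15 (z = 39 - 24 = 15)
w = -2
N(p) = sqrt(-2 + p)
s(a) = -837/812 (s(a) = -3/4 + (-4/29 + sqrt(-2 + 3)/(-7)) = -3/4 + (-4*1/29 + sqrt(1)*(-1/7)) = -3/4 + (-4/29 + 1*(-1/7)) = -3/4 + (-4/29 - 1/7) = -3/4 - 57/203 = -837/812)
1/(-7996 + s(z)) = 1/(-7996 - 837/812) = 1/(-6493589/812) = -812/6493589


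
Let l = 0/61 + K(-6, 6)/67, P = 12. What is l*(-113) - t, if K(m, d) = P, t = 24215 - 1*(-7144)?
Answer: -2102409/67 ≈ -31379.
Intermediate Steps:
t = 31359 (t = 24215 + 7144 = 31359)
K(m, d) = 12
l = 12/67 (l = 0/61 + 12/67 = 0*(1/61) + 12*(1/67) = 0 + 12/67 = 12/67 ≈ 0.17910)
l*(-113) - t = (12/67)*(-113) - 1*31359 = -1356/67 - 31359 = -2102409/67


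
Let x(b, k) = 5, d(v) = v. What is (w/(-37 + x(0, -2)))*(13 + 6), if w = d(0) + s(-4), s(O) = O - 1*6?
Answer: 95/16 ≈ 5.9375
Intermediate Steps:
s(O) = -6 + O (s(O) = O - 6 = -6 + O)
w = -10 (w = 0 + (-6 - 4) = 0 - 10 = -10)
(w/(-37 + x(0, -2)))*(13 + 6) = (-10/(-37 + 5))*(13 + 6) = -10/(-32)*19 = -10*(-1/32)*19 = (5/16)*19 = 95/16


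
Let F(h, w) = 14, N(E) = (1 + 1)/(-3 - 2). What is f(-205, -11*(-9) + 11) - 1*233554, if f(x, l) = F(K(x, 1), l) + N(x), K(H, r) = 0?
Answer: -1167702/5 ≈ -2.3354e+5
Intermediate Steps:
N(E) = -2/5 (N(E) = 2/(-5) = 2*(-1/5) = -2/5)
f(x, l) = 68/5 (f(x, l) = 14 - 2/5 = 68/5)
f(-205, -11*(-9) + 11) - 1*233554 = 68/5 - 1*233554 = 68/5 - 233554 = -1167702/5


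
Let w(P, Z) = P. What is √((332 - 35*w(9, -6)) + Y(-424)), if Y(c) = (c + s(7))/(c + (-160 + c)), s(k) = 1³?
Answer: √13657/28 ≈ 4.1737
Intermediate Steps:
s(k) = 1
Y(c) = (1 + c)/(-160 + 2*c) (Y(c) = (c + 1)/(c + (-160 + c)) = (1 + c)/(-160 + 2*c))
√((332 - 35*w(9, -6)) + Y(-424)) = √((332 - 35*9) + (1 - 424)/(2*(-80 - 424))) = √((332 - 315) + (½)*(-423)/(-504)) = √(17 + (½)*(-1/504)*(-423)) = √(17 + 47/112) = √(1951/112) = √13657/28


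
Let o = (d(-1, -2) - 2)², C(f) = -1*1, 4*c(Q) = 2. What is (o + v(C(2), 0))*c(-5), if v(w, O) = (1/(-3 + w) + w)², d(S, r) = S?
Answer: 169/32 ≈ 5.2813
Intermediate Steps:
c(Q) = ½ (c(Q) = (¼)*2 = ½)
C(f) = -1
o = 9 (o = (-1 - 2)² = (-3)² = 9)
v(w, O) = (w + 1/(-3 + w))²
(o + v(C(2), 0))*c(-5) = (9 + (1 + (-1)² - 3*(-1))²/(-3 - 1)²)*(½) = (9 + (1 + 1 + 3)²/(-4)²)*(½) = (9 + (1/16)*5²)*(½) = (9 + (1/16)*25)*(½) = (9 + 25/16)*(½) = (169/16)*(½) = 169/32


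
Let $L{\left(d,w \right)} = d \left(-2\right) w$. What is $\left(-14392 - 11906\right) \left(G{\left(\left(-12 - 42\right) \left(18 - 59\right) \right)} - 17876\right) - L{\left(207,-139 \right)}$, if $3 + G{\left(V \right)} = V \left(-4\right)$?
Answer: $703019484$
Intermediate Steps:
$G{\left(V \right)} = -3 - 4 V$ ($G{\left(V \right)} = -3 + V \left(-4\right) = -3 - 4 V$)
$L{\left(d,w \right)} = - 2 d w$
$\left(-14392 - 11906\right) \left(G{\left(\left(-12 - 42\right) \left(18 - 59\right) \right)} - 17876\right) - L{\left(207,-139 \right)} = \left(-14392 - 11906\right) \left(\left(-3 - 4 \left(-12 - 42\right) \left(18 - 59\right)\right) - 17876\right) - \left(-2\right) 207 \left(-139\right) = - 26298 \left(\left(-3 - 4 \left(\left(-54\right) \left(-41\right)\right)\right) - 17876\right) - 57546 = - 26298 \left(\left(-3 - 8856\right) - 17876\right) - 57546 = - 26298 \left(-8859 - 17876\right) - 57546 = \left(-26298\right) \left(-26735\right) - 57546 = 703077030 - 57546 = 703019484$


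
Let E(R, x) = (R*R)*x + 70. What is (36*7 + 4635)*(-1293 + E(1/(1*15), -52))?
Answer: -149448261/25 ≈ -5.9779e+6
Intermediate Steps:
E(R, x) = 70 + x*R**2 (E(R, x) = R**2*x + 70 = x*R**2 + 70 = 70 + x*R**2)
(36*7 + 4635)*(-1293 + E(1/(1*15), -52)) = (36*7 + 4635)*(-1293 + (70 - 52*(1/(1*15))**2)) = (252 + 4635)*(-1293 + (70 - 52*(1/15)**2)) = 4887*(-1293 + (70 - 52*(1/15)**2)) = 4887*(-1293 + (70 - 52*1/225)) = 4887*(-1293 + (70 - 52/225)) = 4887*(-1293 + 15698/225) = 4887*(-275227/225) = -149448261/25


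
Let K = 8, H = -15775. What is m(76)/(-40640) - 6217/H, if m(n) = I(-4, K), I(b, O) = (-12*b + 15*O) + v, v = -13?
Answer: 50042751/128219200 ≈ 0.39029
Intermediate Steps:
I(b, O) = -13 - 12*b + 15*O (I(b, O) = (-12*b + 15*O) - 13 = -13 - 12*b + 15*O)
m(n) = 155 (m(n) = -13 - 12*(-4) + 15*8 = -13 + 48 + 120 = 155)
m(76)/(-40640) - 6217/H = 155/(-40640) - 6217/(-15775) = 155*(-1/40640) - 6217*(-1/15775) = -31/8128 + 6217/15775 = 50042751/128219200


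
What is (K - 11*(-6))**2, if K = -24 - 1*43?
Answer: 1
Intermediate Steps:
K = -67 (K = -24 - 43 = -67)
(K - 11*(-6))**2 = (-67 - 11*(-6))**2 = (-67 + 66)**2 = (-1)**2 = 1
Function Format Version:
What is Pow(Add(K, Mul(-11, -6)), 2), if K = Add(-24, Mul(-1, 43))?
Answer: 1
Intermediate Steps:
K = -67 (K = Add(-24, -43) = -67)
Pow(Add(K, Mul(-11, -6)), 2) = Pow(Add(-67, Mul(-11, -6)), 2) = Pow(Add(-67, 66), 2) = Pow(-1, 2) = 1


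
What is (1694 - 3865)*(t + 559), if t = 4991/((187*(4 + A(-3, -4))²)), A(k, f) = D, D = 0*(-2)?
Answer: -3641893749/2992 ≈ -1.2172e+6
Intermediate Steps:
D = 0
A(k, f) = 0
t = 4991/2992 (t = 4991/((187*(4 + 0)²)) = 4991/((187*4²)) = 4991/((187*16)) = 4991/2992 ≈ 1.6681)
(1694 - 3865)*(t + 559) = (1694 - 3865)*(4991/2992 + 559) = -2171*1677519/2992 = -3641893749/2992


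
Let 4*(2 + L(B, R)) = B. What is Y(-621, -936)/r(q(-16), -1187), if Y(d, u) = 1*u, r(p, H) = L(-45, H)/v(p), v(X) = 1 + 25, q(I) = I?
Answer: 97344/53 ≈ 1836.7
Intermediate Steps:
L(B, R) = -2 + B/4
v(X) = 26
r(p, H) = -53/104 (r(p, H) = (-2 + (¼)*(-45))/26 = (-2 - 45/4)*(1/26) = -53/4*1/26 = -53/104)
Y(d, u) = u
Y(-621, -936)/r(q(-16), -1187) = -936/(-53/104) = -936*(-104/53) = 97344/53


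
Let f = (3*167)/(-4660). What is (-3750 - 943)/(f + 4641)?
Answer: -21869380/21626559 ≈ -1.0112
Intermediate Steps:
f = -501/4660 (f = 501*(-1/4660) = -501/4660 ≈ -0.10751)
(-3750 - 943)/(f + 4641) = (-3750 - 943)/(-501/4660 + 4641) = -4693/21626559/4660 = -4693*4660/21626559 = -21869380/21626559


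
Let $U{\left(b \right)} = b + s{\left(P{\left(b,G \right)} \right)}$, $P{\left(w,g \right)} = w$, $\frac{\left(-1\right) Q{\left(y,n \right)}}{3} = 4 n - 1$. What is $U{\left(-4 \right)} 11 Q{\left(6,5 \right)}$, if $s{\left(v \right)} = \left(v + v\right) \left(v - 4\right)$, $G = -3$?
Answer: $-37620$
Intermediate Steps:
$Q{\left(y,n \right)} = 3 - 12 n$ ($Q{\left(y,n \right)} = - 3 \left(4 n - 1\right) = - 3 \left(-1 + 4 n\right) = 3 - 12 n$)
$s{\left(v \right)} = 2 v \left(-4 + v\right)$
$U{\left(b \right)} = b + 2 b \left(-4 + b\right)$
$U{\left(-4 \right)} 11 Q{\left(6,5 \right)} = - 4 \left(-7 + 2 \left(-4\right)\right) 11 \left(3 - 60\right) = - 4 \left(-7 - 8\right) 11 \left(3 - 60\right) = \left(-4\right) \left(-15\right) 11 \left(-57\right) = 60 \cdot 11 \left(-57\right) = 660 \left(-57\right) = -37620$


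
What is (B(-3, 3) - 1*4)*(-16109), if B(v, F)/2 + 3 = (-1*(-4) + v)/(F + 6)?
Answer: 1417592/9 ≈ 1.5751e+5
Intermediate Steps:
B(v, F) = -6 + 2*(4 + v)/(6 + F) (B(v, F) = -6 + 2*((-1*(-4) + v)/(F + 6)) = -6 + 2*((4 + v)/(6 + F)) = -6 + 2*(4 + v)/(6 + F))
(B(-3, 3) - 1*4)*(-16109) = (2*(-14 - 3 - 3*3)/(6 + 3) - 1*4)*(-16109) = (2*(-14 - 3 - 9)/9 - 4)*(-16109) = (2*(⅑)*(-26) - 4)*(-16109) = (-52/9 - 4)*(-16109) = -88/9*(-16109) = 1417592/9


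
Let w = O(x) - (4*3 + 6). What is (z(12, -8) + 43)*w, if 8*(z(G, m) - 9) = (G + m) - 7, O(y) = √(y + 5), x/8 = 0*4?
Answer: -3717/4 + 413*√5/8 ≈ -813.81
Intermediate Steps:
x = 0 (x = 8*(0*4) = 8*0 = 0)
O(y) = √(5 + y)
z(G, m) = 65/8 + G/8 + m/8 (z(G, m) = 9 + ((G + m) - 7)/8 = 9 + (-7 + G + m)/8 = 9 + (-7/8 + G/8 + m/8) = 65/8 + G/8 + m/8)
w = -18 + √5 (w = √(5 + 0) - (4*3 + 6) = √5 - (12 + 6) = √5 - 1*18 = √5 - 18 = -18 + √5 ≈ -15.764)
(z(12, -8) + 43)*w = ((65/8 + (⅛)*12 + (⅛)*(-8)) + 43)*(-18 + √5) = ((65/8 + 3/2 - 1) + 43)*(-18 + √5) = (69/8 + 43)*(-18 + √5) = 413*(-18 + √5)/8 = -3717/4 + 413*√5/8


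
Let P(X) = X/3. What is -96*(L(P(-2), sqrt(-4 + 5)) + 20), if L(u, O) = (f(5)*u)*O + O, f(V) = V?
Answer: -1696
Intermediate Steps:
P(X) = X/3 (P(X) = X*(1/3) = X/3)
L(u, O) = O + 5*O*u (L(u, O) = (5*u)*O + O = 5*O*u + O = O + 5*O*u)
-96*(L(P(-2), sqrt(-4 + 5)) + 20) = -96*(sqrt(-4 + 5)*(1 + 5*((1/3)*(-2))) + 20) = -96*(sqrt(1)*(1 + 5*(-2/3)) + 20) = -96*(1*(1 - 10/3) + 20) = -96*(1*(-7/3) + 20) = -96*(-7/3 + 20) = -96*53/3 = -1696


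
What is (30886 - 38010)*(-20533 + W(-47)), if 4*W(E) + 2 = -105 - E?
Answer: 146383952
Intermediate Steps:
W(E) = -107/4 - E/4 (W(E) = -½ + (-105 - E)/4 = -½ + (-105/4 - E/4) = -107/4 - E/4)
(30886 - 38010)*(-20533 + W(-47)) = (30886 - 38010)*(-20533 + (-107/4 - ¼*(-47))) = -7124*(-20533 + (-107/4 + 47/4)) = -7124*(-20533 - 15) = -7124*(-20548) = 146383952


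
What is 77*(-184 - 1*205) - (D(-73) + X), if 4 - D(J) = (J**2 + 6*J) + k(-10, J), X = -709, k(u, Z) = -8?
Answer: -24365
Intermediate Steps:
D(J) = 12 - J**2 - 6*J (D(J) = 4 - ((J**2 + 6*J) - 8) = 4 - (-8 + J**2 + 6*J) = 4 + (8 - J**2 - 6*J) = 12 - J**2 - 6*J)
77*(-184 - 1*205) - (D(-73) + X) = 77*(-184 - 1*205) - ((12 - 1*(-73)**2 - 6*(-73)) - 709) = 77*(-184 - 205) - ((12 - 1*5329 + 438) - 709) = 77*(-389) - ((12 - 5329 + 438) - 709) = -29953 - (-4879 - 709) = -29953 - 1*(-5588) = -29953 + 5588 = -24365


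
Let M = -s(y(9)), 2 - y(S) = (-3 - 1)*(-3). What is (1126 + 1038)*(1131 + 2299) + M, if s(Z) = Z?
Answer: 7422530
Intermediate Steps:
y(S) = -10 (y(S) = 2 - (-3 - 1)*(-3) = 2 - (-4)*(-3) = 2 - 1*12 = 2 - 12 = -10)
M = 10 (M = -1*(-10) = 10)
(1126 + 1038)*(1131 + 2299) + M = (1126 + 1038)*(1131 + 2299) + 10 = 2164*3430 + 10 = 7422520 + 10 = 7422530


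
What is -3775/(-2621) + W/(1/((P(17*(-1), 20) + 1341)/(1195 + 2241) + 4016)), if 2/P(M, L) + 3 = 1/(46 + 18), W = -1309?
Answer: -9043342039640591/1720099396 ≈ -5.2575e+6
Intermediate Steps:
P(M, L) = -128/191 (P(M, L) = 2/(-3 + 1/(46 + 18)) = 2/(-3 + 1/64) = 2/(-191/64) = 2*(-64/191) = -128/191)
-3775/(-2621) + W/(1/((P(17*(-1), 20) + 1341)/(1195 + 2241) + 4016)) = -3775/(-2621) - (5256944 + 1309*(-128/191 + 1341)/(1195 + 2241)) = -3775*(-1/2621) - 1309/(1/((256003/191)/3436 + 4016)) = 3775/2621 - 1309/(1/((256003/191)*(1/3436) + 4016)) = 3775/2621 - 1309/(1/(256003/656276 + 4016)) = 3775/2621 - 1309/(1/(2635860419/656276)) = 3775/2621 - 1309/656276/2635860419 = 3775/2621 - 1309*2635860419/656276 = 3775/2621 - 3450341288471/656276 = -9043342039640591/1720099396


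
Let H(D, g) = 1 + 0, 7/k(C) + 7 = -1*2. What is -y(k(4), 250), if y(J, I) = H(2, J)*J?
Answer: 7/9 ≈ 0.77778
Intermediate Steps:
k(C) = -7/9 (k(C) = 7/(-7 - 1*2) = 7/(-7 - 2) = 7/(-9) = 7*(-1/9) = -7/9)
H(D, g) = 1
y(J, I) = J (y(J, I) = 1*J = J)
-y(k(4), 250) = -1*(-7/9) = 7/9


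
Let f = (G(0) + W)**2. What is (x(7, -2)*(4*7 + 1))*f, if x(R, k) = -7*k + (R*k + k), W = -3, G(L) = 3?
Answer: 0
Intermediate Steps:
f = 0 (f = (3 - 3)**2 = 0**2 = 0)
x(R, k) = -6*k + R*k (x(R, k) = -7*k + (k + R*k) = -6*k + R*k)
(x(7, -2)*(4*7 + 1))*f = ((-2*(-6 + 7))*(4*7 + 1))*0 = ((-2*1)*(28 + 1))*0 = -2*29*0 = -58*0 = 0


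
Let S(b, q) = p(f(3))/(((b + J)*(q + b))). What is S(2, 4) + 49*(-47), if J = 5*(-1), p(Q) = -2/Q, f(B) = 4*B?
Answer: -248723/108 ≈ -2303.0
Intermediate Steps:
J = -5
S(b, q) = -1/(6*(-5 + b)*(b + q)) (S(b, q) = (-2/(4*3))/(((b - 5)*(q + b))) = (-2/12)/(((-5 + b)*(b + q))) = (-2*1/12)*(1/((-5 + b)*(b + q))) = -1/(6*(-5 + b)*(b + q)))
S(2, 4) + 49*(-47) = -1/(-30*2 - 30*4 + 6*2² + 6*2*4) + 49*(-47) = -1/(-60 - 120 + 6*4 + 48) - 2303 = -1/(-60 - 120 + 24 + 48) - 2303 = -1/(-108) - 2303 = -1*(-1/108) - 2303 = 1/108 - 2303 = -248723/108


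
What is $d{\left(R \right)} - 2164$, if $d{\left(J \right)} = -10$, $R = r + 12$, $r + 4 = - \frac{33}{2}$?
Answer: $-2174$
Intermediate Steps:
$r = - \frac{41}{2}$ ($r = -4 - \frac{33}{2} = - \frac{41}{2} \approx -20.5$)
$R = - \frac{17}{2}$ ($R = - \frac{41}{2} + 12 = - \frac{17}{2} \approx -8.5$)
$d{\left(R \right)} - 2164 = -10 - 2164 = -2174$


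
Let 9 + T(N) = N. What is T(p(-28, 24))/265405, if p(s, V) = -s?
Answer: 19/265405 ≈ 7.1589e-5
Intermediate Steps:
T(N) = -9 + N
T(p(-28, 24))/265405 = (-9 - 1*(-28))/265405 = (-9 + 28)*(1/265405) = 19*(1/265405) = 19/265405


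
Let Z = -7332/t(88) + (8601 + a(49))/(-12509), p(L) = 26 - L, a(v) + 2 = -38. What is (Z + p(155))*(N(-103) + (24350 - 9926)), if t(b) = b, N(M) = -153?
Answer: -119505111393/39314 ≈ -3.0398e+6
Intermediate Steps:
a(v) = -40 (a(v) = -2 - 38 = -40)
Z = -3302477/39314 (Z = -7332/88 + (8601 - 40)/(-12509) = -7332*1/88 + 8561*(-1/12509) = -1833/22 - 1223/1787 = -3302477/39314 ≈ -84.003)
(Z + p(155))*(N(-103) + (24350 - 9926)) = (-3302477/39314 + (26 - 1*155))*(-153 + (24350 - 9926)) = (-3302477/39314 + (26 - 155))*(-153 + 14424) = (-3302477/39314 - 129)*14271 = -8373983/39314*14271 = -119505111393/39314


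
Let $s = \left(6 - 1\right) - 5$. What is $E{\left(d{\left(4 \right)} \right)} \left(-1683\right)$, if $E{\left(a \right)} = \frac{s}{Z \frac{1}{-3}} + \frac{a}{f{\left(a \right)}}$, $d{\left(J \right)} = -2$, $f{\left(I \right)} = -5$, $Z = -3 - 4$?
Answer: $- \frac{3366}{5} \approx -673.2$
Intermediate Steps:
$Z = -7$ ($Z = -3 - 4 = -7$)
$s = 0$ ($s = 5 - 5 = 0$)
$E{\left(a \right)} = - \frac{a}{5}$ ($E{\left(a \right)} = \frac{0}{\left(-7\right) \frac{1}{-3}} + \frac{a}{-5} = \frac{0}{\left(-7\right) \left(- \frac{1}{3}\right)} + a \left(- \frac{1}{5}\right) = \frac{0}{\frac{7}{3}} - \frac{a}{5} = 0 \cdot \frac{3}{7} - \frac{a}{5} = 0 - \frac{a}{5} = - \frac{a}{5}$)
$E{\left(d{\left(4 \right)} \right)} \left(-1683\right) = \left(- \frac{1}{5}\right) \left(-2\right) \left(-1683\right) = \frac{2}{5} \left(-1683\right) = - \frac{3366}{5}$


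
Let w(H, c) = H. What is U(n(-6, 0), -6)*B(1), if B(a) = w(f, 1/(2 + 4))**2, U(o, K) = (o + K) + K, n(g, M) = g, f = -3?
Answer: -162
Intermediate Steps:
U(o, K) = o + 2*K (U(o, K) = (K + o) + K = o + 2*K)
B(a) = 9 (B(a) = (-3)**2 = 9)
U(n(-6, 0), -6)*B(1) = (-6 + 2*(-6))*9 = (-6 - 12)*9 = -18*9 = -162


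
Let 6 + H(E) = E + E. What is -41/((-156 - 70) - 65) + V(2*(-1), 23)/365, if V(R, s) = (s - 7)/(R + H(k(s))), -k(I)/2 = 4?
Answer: 14771/106215 ≈ 0.13907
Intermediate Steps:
k(I) = -8 (k(I) = -2*4 = -8)
H(E) = -6 + 2*E (H(E) = -6 + (E + E) = -6 + 2*E)
V(R, s) = (-7 + s)/(-22 + R) (V(R, s) = (s - 7)/(R + (-6 + 2*(-8))) = (-7 + s)/(R + (-6 - 16)) = (-7 + s)/(R - 22) = (-7 + s)/(-22 + R))
-41/((-156 - 70) - 65) + V(2*(-1), 23)/365 = -41/((-156 - 70) - 65) + ((-7 + 23)/(-22 + 2*(-1)))/365 = -41/(-226 - 65) + (16/(-22 - 2))*(1/365) = -41/(-291) + (16/(-24))*(1/365) = -41*(-1/291) - 1/24*16*(1/365) = 41/291 - 2/3*1/365 = 41/291 - 2/1095 = 14771/106215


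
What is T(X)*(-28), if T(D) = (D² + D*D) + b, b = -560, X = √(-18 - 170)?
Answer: 26208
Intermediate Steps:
X = 2*I*√47 (X = √(-188) = 2*I*√47 ≈ 13.711*I)
T(D) = -560 + 2*D² (T(D) = (D² + D*D) - 560 = (D² + D²) - 560 = 2*D² - 560 = -560 + 2*D²)
T(X)*(-28) = (-560 + 2*(2*I*√47)²)*(-28) = (-560 + 2*(-188))*(-28) = (-560 - 376)*(-28) = -936*(-28) = 26208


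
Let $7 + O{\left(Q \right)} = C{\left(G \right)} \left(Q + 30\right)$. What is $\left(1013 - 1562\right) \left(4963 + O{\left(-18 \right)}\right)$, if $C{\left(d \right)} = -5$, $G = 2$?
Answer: $-2687904$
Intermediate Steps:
$O{\left(Q \right)} = -157 - 5 Q$ ($O{\left(Q \right)} = -7 - 5 \left(Q + 30\right) = -7 - 5 \left(30 + Q\right) = -7 - \left(150 + 5 Q\right) = -157 - 5 Q$)
$\left(1013 - 1562\right) \left(4963 + O{\left(-18 \right)}\right) = \left(1013 - 1562\right) \left(4963 - 67\right) = - 549 \left(4963 + \left(-157 + 90\right)\right) = - 549 \left(4963 - 67\right) = \left(-549\right) 4896 = -2687904$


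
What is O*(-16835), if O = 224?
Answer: -3771040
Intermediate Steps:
O*(-16835) = 224*(-16835) = -3771040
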